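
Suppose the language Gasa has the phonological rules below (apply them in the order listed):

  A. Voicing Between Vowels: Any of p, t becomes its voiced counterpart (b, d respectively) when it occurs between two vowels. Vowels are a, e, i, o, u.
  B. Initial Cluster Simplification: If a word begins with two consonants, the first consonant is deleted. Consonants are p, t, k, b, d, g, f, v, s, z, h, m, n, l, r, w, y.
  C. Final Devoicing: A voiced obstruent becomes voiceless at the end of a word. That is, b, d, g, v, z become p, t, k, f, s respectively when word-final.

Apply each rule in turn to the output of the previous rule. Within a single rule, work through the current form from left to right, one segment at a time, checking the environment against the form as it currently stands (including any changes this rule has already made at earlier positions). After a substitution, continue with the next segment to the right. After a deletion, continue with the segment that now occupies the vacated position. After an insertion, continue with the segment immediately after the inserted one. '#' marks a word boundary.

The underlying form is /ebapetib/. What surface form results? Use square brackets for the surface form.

A Voicing Between Vowels: [ebapetib] → [ebabedib]
B Initial Cluster Simplification: no change — [ebabedib]
C Final Devoicing: [ebabedib] → [ebabedip]

[ebabedip]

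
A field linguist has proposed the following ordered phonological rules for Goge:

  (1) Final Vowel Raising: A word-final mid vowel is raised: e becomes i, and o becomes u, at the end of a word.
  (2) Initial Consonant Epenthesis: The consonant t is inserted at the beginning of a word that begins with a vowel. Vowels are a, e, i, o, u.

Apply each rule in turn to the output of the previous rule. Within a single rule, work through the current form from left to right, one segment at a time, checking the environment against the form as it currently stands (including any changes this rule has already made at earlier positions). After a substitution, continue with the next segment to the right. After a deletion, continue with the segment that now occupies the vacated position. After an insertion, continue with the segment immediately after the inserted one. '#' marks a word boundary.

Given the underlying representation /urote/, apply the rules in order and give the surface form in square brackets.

[turoti]

(1) Final Vowel Raising: [urote] → [uroti]
(2) Initial Consonant Epenthesis: [uroti] → [turoti]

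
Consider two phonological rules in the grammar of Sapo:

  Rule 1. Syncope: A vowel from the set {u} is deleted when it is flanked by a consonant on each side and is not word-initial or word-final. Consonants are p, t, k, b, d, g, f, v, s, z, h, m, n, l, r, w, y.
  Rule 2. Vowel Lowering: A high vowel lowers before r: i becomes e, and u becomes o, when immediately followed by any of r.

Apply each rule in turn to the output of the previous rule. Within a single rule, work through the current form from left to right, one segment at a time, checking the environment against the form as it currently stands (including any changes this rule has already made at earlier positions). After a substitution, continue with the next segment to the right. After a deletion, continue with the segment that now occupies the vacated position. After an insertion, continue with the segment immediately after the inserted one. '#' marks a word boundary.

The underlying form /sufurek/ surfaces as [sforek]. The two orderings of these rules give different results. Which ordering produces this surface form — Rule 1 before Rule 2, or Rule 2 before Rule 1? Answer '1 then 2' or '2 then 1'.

2 then 1

Order 1 then 2:
  1 Syncope: [sufurek] → [sfrek]
  2 Vowel Lowering: no change — [sfrek]
  result: [sfrek]
Order 2 then 1:
  2 Vowel Lowering: [sufurek] → [suforek]
  1 Syncope: [suforek] → [sforek]
  result: [sforek]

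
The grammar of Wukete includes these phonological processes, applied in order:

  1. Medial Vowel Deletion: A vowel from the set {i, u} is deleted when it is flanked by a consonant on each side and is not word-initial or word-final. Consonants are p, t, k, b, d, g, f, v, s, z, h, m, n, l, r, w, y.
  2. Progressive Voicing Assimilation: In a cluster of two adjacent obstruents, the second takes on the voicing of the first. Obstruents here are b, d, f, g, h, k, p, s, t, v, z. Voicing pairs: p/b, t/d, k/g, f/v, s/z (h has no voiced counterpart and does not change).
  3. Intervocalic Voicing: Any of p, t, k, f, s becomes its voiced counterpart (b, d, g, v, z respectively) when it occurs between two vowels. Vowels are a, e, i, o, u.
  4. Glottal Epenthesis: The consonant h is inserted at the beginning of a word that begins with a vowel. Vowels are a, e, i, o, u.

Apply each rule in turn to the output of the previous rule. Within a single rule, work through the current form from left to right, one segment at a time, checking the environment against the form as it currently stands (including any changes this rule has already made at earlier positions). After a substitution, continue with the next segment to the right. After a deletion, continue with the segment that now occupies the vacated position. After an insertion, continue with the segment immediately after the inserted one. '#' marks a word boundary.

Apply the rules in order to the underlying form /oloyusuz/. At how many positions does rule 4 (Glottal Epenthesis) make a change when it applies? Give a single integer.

1

1 Medial Vowel Deletion: [oloyusuz] → [oloysz]
2 Progressive Voicing Assimilation: [oloysz] → [oloyss]
3 Intervocalic Voicing: no change — [oloyss]
4 Glottal Epenthesis: [oloyss] → [holoyss]
Rule 4 changed 1 position(s).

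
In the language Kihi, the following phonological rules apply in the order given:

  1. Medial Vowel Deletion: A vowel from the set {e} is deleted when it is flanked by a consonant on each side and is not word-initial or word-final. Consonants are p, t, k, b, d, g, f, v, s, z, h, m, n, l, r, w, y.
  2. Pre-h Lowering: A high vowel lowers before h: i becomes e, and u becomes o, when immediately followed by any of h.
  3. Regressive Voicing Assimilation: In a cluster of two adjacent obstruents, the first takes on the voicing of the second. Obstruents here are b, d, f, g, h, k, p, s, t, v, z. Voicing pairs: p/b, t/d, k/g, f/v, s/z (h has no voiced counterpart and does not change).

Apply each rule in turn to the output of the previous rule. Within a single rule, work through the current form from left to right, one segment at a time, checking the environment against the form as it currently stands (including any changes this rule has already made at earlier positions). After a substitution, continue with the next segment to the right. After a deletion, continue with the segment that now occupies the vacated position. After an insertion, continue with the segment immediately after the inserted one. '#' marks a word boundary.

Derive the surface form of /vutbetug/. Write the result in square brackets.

1 Medial Vowel Deletion: [vutbetug] → [vutbtug]
2 Pre-h Lowering: no change — [vutbtug]
3 Regressive Voicing Assimilation: [vutbtug] → [vudptug]

[vudptug]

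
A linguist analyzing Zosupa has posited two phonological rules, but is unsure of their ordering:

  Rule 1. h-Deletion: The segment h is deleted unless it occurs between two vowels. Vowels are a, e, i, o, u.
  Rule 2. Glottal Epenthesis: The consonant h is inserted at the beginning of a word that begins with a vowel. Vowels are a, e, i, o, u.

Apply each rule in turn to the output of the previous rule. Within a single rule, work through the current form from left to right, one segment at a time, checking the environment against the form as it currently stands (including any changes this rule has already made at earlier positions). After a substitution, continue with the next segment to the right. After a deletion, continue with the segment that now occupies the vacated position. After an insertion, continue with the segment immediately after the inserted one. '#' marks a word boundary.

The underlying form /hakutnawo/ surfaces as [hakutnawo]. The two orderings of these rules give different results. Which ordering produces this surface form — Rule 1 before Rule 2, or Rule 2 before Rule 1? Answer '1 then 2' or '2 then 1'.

1 then 2

Order 1 then 2:
  1 h-Deletion: [hakutnawo] → [akutnawo]
  2 Glottal Epenthesis: [akutnawo] → [hakutnawo]
  result: [hakutnawo]
Order 2 then 1:
  2 Glottal Epenthesis: no change — [hakutnawo]
  1 h-Deletion: [hakutnawo] → [akutnawo]
  result: [akutnawo]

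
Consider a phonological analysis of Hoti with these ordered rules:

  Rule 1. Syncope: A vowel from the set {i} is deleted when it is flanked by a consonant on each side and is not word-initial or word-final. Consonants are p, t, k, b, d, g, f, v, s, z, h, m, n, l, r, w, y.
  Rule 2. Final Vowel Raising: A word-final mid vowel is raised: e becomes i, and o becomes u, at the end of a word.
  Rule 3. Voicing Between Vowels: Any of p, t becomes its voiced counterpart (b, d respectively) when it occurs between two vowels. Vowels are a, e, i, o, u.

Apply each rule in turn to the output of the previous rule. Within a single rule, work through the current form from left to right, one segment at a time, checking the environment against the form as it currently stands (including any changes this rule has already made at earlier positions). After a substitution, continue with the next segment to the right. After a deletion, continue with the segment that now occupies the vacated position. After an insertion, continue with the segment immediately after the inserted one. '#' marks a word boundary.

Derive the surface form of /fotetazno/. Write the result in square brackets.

[fodedaznu]

Rule 1 Syncope: no change — [fotetazno]
Rule 2 Final Vowel Raising: [fotetazno] → [fotetaznu]
Rule 3 Voicing Between Vowels: [fotetaznu] → [fodedaznu]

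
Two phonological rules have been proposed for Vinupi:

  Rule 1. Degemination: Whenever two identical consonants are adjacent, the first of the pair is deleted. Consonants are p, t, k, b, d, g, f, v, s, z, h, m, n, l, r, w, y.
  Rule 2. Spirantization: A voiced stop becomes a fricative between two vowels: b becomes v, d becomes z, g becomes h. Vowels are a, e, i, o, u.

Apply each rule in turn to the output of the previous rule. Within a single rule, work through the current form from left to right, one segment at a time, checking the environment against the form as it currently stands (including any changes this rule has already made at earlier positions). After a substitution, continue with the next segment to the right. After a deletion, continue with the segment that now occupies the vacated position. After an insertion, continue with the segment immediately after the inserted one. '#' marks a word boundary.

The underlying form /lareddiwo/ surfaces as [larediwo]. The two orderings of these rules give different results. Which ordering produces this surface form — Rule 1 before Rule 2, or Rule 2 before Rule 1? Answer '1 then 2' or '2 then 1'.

2 then 1

Order 1 then 2:
  1 Degemination: [lareddiwo] → [larediwo]
  2 Spirantization: [larediwo] → [lareziwo]
  result: [lareziwo]
Order 2 then 1:
  2 Spirantization: no change — [lareddiwo]
  1 Degemination: [lareddiwo] → [larediwo]
  result: [larediwo]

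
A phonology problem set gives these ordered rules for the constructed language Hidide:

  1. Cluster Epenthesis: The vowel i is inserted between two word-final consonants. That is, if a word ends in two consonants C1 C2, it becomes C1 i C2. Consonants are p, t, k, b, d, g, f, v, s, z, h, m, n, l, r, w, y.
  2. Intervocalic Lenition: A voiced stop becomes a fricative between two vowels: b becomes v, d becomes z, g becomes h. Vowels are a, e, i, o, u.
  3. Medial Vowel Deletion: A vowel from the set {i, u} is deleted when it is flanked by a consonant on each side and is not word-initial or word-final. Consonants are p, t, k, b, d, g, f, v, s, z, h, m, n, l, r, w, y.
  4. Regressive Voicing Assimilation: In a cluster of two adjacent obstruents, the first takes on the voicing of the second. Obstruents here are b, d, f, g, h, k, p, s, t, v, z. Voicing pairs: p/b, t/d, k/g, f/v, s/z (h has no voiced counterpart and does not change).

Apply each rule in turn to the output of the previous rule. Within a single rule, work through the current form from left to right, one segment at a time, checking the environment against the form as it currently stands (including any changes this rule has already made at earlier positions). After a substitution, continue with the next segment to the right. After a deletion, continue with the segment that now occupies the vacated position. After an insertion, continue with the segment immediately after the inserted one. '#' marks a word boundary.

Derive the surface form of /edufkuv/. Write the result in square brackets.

1 Cluster Epenthesis: no change — [edufkuv]
2 Intervocalic Lenition: [edufkuv] → [ezufkuv]
3 Medial Vowel Deletion: [ezufkuv] → [ezfkv]
4 Regressive Voicing Assimilation: [ezfkv] → [esfgv]

[esfgv]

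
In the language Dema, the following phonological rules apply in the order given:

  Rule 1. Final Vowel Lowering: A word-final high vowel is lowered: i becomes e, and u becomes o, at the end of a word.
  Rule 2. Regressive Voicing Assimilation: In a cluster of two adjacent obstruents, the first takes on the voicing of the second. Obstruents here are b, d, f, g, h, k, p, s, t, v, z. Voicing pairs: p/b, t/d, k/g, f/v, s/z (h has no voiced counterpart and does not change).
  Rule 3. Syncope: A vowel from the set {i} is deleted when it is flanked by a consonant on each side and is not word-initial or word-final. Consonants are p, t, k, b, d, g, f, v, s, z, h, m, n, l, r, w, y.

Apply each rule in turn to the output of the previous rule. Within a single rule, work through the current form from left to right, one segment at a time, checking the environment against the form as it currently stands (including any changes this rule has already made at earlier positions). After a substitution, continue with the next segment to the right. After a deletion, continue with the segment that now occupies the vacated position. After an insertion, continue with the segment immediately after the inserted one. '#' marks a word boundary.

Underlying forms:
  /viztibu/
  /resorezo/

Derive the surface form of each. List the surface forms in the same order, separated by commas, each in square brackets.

[vstbo], [resorezo]

/viztibu/:
  Rule 1 Final Vowel Lowering: [viztibu] → [viztibo]
  Rule 2 Regressive Voicing Assimilation: [viztibo] → [vistibo]
  Rule 3 Syncope: [vistibo] → [vstbo]
/resorezo/:
  Rule 1 Final Vowel Lowering: no change — [resorezo]
  Rule 2 Regressive Voicing Assimilation: no change — [resorezo]
  Rule 3 Syncope: no change — [resorezo]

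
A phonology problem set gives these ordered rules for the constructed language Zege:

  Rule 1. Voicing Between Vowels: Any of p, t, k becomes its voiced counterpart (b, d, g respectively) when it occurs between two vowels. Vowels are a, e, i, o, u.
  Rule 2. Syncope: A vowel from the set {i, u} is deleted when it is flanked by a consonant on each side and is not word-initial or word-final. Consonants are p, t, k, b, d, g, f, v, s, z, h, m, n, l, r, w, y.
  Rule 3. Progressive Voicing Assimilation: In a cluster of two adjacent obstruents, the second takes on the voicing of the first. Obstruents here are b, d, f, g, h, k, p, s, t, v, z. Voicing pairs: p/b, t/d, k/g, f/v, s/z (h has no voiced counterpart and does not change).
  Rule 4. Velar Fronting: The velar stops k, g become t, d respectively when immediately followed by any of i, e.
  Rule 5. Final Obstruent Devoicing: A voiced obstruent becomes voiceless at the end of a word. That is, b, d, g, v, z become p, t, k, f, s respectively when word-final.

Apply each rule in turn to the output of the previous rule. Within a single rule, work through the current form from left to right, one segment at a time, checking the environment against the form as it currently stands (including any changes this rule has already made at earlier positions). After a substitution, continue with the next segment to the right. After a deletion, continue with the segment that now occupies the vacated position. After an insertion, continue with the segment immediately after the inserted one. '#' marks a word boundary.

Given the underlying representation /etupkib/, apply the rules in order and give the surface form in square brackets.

Rule 1 Voicing Between Vowels: [etupkib] → [edupkib]
Rule 2 Syncope: [edupkib] → [edpkb]
Rule 3 Progressive Voicing Assimilation: [edpkb] → [edbgb]
Rule 4 Velar Fronting: no change — [edbgb]
Rule 5 Final Obstruent Devoicing: [edbgb] → [edbgp]

[edbgp]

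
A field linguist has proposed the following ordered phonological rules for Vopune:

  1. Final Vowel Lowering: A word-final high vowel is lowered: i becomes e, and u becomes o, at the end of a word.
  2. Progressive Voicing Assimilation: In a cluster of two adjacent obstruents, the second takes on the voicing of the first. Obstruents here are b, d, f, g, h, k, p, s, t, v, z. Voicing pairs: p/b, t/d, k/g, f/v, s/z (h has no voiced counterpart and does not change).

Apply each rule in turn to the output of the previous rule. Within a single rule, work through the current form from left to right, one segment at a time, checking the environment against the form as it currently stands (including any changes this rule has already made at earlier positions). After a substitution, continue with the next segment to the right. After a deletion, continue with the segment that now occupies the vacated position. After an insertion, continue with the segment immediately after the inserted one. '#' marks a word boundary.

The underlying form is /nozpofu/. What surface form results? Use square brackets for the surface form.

1 Final Vowel Lowering: [nozpofu] → [nozpofo]
2 Progressive Voicing Assimilation: [nozpofo] → [nozbofo]

[nozbofo]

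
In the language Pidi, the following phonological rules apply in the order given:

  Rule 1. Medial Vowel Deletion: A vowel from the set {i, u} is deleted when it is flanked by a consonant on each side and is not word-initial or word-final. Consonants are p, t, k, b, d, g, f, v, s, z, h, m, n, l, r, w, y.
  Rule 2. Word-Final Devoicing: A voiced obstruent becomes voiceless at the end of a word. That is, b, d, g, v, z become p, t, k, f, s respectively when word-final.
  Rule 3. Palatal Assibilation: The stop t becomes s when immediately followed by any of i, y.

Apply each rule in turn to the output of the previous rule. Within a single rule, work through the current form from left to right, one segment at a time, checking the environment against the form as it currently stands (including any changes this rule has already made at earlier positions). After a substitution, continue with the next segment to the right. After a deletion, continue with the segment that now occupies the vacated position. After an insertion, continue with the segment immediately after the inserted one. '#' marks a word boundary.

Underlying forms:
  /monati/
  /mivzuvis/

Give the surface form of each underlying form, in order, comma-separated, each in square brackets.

/monati/:
  Rule 1 Medial Vowel Deletion: no change — [monati]
  Rule 2 Word-Final Devoicing: no change — [monati]
  Rule 3 Palatal Assibilation: [monati] → [monasi]
/mivzuvis/:
  Rule 1 Medial Vowel Deletion: [mivzuvis] → [mvzvs]
  Rule 2 Word-Final Devoicing: no change — [mvzvs]
  Rule 3 Palatal Assibilation: no change — [mvzvs]

[monasi], [mvzvs]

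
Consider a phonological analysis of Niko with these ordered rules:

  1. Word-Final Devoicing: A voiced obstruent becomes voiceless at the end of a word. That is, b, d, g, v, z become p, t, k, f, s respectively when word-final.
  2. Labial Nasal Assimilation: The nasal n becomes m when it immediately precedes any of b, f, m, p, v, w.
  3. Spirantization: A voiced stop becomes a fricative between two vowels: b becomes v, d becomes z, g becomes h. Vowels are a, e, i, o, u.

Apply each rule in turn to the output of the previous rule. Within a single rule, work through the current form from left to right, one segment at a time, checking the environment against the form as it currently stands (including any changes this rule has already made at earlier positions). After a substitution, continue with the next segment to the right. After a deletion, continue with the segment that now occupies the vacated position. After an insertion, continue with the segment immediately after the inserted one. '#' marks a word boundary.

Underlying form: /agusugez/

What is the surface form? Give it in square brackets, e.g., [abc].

1 Word-Final Devoicing: [agusugez] → [agusuges]
2 Labial Nasal Assimilation: no change — [agusuges]
3 Spirantization: [agusuges] → [ahusuhes]

[ahusuhes]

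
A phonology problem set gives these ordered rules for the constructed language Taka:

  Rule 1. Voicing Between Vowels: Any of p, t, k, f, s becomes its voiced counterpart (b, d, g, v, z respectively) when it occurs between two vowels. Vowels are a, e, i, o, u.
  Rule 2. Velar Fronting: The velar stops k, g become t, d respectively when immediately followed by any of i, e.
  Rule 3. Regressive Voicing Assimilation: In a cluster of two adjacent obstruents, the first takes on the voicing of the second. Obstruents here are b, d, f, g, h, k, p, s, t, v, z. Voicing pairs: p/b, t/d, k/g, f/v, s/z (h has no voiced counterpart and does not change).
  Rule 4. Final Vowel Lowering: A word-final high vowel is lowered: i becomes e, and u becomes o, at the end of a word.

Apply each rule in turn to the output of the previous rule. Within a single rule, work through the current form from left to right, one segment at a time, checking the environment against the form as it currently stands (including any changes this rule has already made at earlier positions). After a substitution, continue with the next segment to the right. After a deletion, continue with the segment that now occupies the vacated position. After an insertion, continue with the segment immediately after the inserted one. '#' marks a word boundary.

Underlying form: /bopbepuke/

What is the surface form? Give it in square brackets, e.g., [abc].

[bobbebude]

Rule 1 Voicing Between Vowels: [bopbepuke] → [bopbebuge]
Rule 2 Velar Fronting: [bopbebuge] → [bopbebude]
Rule 3 Regressive Voicing Assimilation: [bopbebude] → [bobbebude]
Rule 4 Final Vowel Lowering: no change — [bobbebude]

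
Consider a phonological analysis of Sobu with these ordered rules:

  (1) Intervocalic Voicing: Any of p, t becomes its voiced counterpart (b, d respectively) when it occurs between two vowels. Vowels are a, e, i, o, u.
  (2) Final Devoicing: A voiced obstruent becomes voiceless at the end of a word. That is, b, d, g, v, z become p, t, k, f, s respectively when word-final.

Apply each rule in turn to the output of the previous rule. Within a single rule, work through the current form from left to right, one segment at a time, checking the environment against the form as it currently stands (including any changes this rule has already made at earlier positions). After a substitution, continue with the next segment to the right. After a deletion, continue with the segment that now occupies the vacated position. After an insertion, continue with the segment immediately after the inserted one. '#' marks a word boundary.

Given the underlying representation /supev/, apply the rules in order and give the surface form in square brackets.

[subef]

(1) Intervocalic Voicing: [supev] → [subev]
(2) Final Devoicing: [subev] → [subef]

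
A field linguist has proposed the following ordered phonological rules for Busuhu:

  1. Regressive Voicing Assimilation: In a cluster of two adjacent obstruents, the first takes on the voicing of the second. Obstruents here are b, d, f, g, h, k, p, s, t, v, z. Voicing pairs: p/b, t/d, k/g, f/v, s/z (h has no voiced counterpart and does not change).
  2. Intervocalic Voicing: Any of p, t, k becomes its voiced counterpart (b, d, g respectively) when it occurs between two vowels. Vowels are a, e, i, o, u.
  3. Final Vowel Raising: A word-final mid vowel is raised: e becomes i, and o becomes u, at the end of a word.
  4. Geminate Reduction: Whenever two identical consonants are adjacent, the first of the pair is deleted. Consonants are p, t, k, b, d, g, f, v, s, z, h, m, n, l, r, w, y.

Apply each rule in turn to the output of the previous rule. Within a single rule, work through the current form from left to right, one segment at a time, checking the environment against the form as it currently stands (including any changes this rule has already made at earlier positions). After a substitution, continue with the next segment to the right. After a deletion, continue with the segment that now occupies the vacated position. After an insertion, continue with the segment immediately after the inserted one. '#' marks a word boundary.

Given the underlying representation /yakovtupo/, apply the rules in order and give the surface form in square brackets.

[yagoftubu]

1 Regressive Voicing Assimilation: [yakovtupo] → [yakoftupo]
2 Intervocalic Voicing: [yakoftupo] → [yagoftubo]
3 Final Vowel Raising: [yagoftubo] → [yagoftubu]
4 Geminate Reduction: no change — [yagoftubu]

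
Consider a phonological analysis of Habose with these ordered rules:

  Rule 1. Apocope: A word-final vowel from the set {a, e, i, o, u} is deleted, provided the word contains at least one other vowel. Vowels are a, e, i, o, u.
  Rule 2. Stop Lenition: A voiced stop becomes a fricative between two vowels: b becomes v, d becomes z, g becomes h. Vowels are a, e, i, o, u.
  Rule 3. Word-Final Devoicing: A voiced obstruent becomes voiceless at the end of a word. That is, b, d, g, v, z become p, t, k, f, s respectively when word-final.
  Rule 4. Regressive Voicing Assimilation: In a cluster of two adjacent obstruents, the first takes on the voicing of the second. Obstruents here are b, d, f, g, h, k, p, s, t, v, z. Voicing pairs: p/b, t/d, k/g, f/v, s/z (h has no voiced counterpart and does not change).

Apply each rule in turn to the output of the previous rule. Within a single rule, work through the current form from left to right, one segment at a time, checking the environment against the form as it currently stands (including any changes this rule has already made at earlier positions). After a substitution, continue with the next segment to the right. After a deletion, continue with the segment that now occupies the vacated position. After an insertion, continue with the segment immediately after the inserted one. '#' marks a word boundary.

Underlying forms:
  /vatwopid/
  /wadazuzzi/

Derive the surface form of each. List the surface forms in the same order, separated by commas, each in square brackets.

[vatwopit], [wazazuss]

/vatwopid/:
  Rule 1 Apocope: no change — [vatwopid]
  Rule 2 Stop Lenition: no change — [vatwopid]
  Rule 3 Word-Final Devoicing: [vatwopid] → [vatwopit]
  Rule 4 Regressive Voicing Assimilation: no change — [vatwopit]
/wadazuzzi/:
  Rule 1 Apocope: [wadazuzzi] → [wadazuzz]
  Rule 2 Stop Lenition: [wadazuzz] → [wazazuzz]
  Rule 3 Word-Final Devoicing: [wazazuzz] → [wazazuzs]
  Rule 4 Regressive Voicing Assimilation: [wazazuzs] → [wazazuss]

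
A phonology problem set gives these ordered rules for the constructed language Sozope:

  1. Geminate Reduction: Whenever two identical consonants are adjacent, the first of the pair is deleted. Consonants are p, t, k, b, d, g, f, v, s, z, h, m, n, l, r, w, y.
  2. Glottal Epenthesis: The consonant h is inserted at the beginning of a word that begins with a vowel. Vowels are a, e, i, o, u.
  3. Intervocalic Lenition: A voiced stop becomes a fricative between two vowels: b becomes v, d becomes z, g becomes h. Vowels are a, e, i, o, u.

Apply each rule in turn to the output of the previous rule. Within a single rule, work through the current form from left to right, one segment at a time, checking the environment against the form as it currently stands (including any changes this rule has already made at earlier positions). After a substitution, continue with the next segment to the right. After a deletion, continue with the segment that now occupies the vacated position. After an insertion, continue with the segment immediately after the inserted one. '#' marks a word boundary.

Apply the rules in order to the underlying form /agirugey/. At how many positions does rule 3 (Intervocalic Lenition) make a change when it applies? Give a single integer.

1 Geminate Reduction: no change — [agirugey]
2 Glottal Epenthesis: [agirugey] → [hagirugey]
3 Intervocalic Lenition: [hagirugey] → [hahiruhey]
Rule 3 changed 2 position(s).

2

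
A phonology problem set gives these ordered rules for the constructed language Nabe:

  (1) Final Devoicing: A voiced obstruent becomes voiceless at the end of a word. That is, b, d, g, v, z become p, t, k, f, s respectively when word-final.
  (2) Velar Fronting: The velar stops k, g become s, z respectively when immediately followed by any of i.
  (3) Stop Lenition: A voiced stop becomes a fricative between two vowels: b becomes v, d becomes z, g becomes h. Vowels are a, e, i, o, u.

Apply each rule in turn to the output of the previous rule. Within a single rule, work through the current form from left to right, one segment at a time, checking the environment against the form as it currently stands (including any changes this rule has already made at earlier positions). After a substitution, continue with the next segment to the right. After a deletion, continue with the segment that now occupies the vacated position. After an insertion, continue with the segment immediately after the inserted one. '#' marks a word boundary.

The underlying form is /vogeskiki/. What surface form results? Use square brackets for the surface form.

[vohessisi]

(1) Final Devoicing: no change — [vogeskiki]
(2) Velar Fronting: [vogeskiki] → [vogessisi]
(3) Stop Lenition: [vogessisi] → [vohessisi]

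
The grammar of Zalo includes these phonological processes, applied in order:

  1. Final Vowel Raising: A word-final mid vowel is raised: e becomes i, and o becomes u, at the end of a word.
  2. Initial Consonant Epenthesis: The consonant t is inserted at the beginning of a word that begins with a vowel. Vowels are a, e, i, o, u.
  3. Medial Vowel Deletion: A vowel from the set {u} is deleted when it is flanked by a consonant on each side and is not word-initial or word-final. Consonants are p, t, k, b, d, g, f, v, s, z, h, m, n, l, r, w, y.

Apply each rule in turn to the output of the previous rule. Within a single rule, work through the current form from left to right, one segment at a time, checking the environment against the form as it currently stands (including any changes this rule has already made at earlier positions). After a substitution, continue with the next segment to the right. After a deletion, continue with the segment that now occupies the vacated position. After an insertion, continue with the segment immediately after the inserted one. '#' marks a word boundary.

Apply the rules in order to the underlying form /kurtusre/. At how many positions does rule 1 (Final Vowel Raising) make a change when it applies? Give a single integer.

1

1 Final Vowel Raising: [kurtusre] → [kurtusri]
2 Initial Consonant Epenthesis: no change — [kurtusri]
3 Medial Vowel Deletion: [kurtusri] → [krtsri]
Rule 1 changed 1 position(s).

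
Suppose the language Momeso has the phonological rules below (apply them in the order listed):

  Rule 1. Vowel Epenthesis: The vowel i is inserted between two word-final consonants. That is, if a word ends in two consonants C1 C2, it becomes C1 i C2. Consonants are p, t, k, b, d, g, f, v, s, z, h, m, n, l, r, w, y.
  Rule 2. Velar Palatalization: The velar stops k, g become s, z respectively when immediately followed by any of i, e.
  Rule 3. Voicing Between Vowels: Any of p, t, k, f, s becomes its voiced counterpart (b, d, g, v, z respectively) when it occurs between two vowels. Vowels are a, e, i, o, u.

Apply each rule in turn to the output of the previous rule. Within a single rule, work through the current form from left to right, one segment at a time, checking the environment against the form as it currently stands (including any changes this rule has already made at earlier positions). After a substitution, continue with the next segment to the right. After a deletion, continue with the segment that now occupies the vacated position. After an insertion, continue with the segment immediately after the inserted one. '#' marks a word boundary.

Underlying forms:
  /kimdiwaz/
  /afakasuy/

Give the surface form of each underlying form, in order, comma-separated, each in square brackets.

/kimdiwaz/:
  Rule 1 Vowel Epenthesis: no change — [kimdiwaz]
  Rule 2 Velar Palatalization: [kimdiwaz] → [simdiwaz]
  Rule 3 Voicing Between Vowels: no change — [simdiwaz]
/afakasuy/:
  Rule 1 Vowel Epenthesis: no change — [afakasuy]
  Rule 2 Velar Palatalization: no change — [afakasuy]
  Rule 3 Voicing Between Vowels: [afakasuy] → [avagazuy]

[simdiwaz], [avagazuy]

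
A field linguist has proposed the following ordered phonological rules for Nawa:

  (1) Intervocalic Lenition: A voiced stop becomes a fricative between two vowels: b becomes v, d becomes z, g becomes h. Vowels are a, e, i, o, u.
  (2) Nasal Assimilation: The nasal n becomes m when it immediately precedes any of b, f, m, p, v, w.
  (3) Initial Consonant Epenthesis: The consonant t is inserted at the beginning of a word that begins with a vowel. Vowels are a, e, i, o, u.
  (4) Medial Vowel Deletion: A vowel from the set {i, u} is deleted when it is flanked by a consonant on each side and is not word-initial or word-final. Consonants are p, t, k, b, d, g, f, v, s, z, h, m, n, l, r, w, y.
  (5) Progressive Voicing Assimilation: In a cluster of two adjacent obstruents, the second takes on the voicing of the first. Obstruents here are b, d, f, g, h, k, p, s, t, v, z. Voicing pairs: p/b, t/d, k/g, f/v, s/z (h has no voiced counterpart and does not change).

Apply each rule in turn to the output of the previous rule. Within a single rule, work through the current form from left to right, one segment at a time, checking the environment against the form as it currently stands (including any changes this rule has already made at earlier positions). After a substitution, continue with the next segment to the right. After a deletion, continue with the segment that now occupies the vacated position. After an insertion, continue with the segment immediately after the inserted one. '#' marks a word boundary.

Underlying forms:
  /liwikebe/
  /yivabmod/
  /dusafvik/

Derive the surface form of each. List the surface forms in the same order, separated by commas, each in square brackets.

[lwkeve], [yvabmod], [dzaffk]

/liwikebe/:
  (1) Intervocalic Lenition: [liwikebe] → [liwikeve]
  (2) Nasal Assimilation: no change — [liwikeve]
  (3) Initial Consonant Epenthesis: no change — [liwikeve]
  (4) Medial Vowel Deletion: [liwikeve] → [lwkeve]
  (5) Progressive Voicing Assimilation: no change — [lwkeve]
/yivabmod/:
  (1) Intervocalic Lenition: no change — [yivabmod]
  (2) Nasal Assimilation: no change — [yivabmod]
  (3) Initial Consonant Epenthesis: no change — [yivabmod]
  (4) Medial Vowel Deletion: [yivabmod] → [yvabmod]
  (5) Progressive Voicing Assimilation: no change — [yvabmod]
/dusafvik/:
  (1) Intervocalic Lenition: no change — [dusafvik]
  (2) Nasal Assimilation: no change — [dusafvik]
  (3) Initial Consonant Epenthesis: no change — [dusafvik]
  (4) Medial Vowel Deletion: [dusafvik] → [dsafvk]
  (5) Progressive Voicing Assimilation: [dsafvk] → [dzaffk]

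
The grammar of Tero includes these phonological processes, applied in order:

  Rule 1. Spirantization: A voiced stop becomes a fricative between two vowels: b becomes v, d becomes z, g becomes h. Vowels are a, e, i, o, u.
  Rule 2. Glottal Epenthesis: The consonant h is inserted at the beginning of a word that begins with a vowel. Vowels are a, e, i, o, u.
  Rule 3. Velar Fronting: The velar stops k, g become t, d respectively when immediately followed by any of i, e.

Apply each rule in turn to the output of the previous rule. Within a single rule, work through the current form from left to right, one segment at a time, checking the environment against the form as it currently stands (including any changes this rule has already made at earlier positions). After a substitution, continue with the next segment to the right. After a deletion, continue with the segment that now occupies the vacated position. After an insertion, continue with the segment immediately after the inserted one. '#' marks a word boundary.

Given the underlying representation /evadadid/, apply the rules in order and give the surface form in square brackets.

[hevazazid]

Rule 1 Spirantization: [evadadid] → [evazazid]
Rule 2 Glottal Epenthesis: [evazazid] → [hevazazid]
Rule 3 Velar Fronting: no change — [hevazazid]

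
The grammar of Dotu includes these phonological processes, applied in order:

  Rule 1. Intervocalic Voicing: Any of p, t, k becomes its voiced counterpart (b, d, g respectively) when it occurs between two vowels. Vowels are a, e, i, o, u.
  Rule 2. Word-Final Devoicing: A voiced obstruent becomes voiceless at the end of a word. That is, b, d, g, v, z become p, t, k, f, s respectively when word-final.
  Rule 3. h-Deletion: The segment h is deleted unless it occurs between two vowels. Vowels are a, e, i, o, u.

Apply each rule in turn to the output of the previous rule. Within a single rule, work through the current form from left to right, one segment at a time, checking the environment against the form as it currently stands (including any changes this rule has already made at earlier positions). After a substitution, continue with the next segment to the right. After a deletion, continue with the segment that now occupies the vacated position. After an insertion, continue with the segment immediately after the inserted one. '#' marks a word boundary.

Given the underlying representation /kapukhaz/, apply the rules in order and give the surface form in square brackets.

[kabukas]

Rule 1 Intervocalic Voicing: [kapukhaz] → [kabukhaz]
Rule 2 Word-Final Devoicing: [kabukhaz] → [kabukhas]
Rule 3 h-Deletion: [kabukhas] → [kabukas]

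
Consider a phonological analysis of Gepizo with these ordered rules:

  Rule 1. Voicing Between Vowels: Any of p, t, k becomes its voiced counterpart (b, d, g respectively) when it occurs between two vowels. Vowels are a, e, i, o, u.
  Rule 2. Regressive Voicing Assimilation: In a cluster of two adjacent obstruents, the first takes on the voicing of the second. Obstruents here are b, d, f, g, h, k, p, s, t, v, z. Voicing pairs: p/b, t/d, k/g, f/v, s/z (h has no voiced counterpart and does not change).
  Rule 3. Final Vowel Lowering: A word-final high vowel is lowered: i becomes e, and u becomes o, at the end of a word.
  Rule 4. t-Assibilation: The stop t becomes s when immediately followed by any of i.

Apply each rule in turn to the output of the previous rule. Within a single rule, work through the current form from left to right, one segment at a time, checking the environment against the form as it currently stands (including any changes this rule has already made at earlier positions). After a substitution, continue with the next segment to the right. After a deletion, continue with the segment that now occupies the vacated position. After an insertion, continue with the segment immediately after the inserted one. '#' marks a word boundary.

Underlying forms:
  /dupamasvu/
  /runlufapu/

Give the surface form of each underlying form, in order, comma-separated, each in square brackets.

[dubamazvo], [runlufabo]

/dupamasvu/:
  Rule 1 Voicing Between Vowels: [dupamasvu] → [dubamasvu]
  Rule 2 Regressive Voicing Assimilation: [dubamasvu] → [dubamazvu]
  Rule 3 Final Vowel Lowering: [dubamazvu] → [dubamazvo]
  Rule 4 t-Assibilation: no change — [dubamazvo]
/runlufapu/:
  Rule 1 Voicing Between Vowels: [runlufapu] → [runlufabu]
  Rule 2 Regressive Voicing Assimilation: no change — [runlufabu]
  Rule 3 Final Vowel Lowering: [runlufabu] → [runlufabo]
  Rule 4 t-Assibilation: no change — [runlufabo]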